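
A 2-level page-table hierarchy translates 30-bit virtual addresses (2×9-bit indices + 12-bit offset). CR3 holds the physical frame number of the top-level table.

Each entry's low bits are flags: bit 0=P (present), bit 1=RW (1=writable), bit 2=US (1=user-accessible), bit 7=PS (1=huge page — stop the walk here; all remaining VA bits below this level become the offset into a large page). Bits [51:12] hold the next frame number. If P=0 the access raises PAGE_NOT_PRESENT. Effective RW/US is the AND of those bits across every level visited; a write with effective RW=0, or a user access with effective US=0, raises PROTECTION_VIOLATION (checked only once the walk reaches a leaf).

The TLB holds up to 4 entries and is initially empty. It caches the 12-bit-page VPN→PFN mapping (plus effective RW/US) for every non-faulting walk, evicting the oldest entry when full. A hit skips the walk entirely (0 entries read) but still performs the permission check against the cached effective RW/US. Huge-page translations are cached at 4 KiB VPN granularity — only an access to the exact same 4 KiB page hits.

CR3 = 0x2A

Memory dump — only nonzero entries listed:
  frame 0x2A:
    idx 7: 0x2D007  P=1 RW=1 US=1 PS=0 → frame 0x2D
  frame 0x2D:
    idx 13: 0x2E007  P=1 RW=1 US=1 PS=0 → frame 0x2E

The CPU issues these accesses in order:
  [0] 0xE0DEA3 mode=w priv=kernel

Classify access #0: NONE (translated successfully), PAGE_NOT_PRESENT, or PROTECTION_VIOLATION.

Per-access translation:
#0 VA=0xE0DEA3 (w,kernel):
  L0 @0x2A[7] → 0x2D007  P=1,RW=1,US=1,PS=0
  L1 @0x2D[13] → 0x2E007  P=1,RW=1,US=1,PS=0
  ⇒ phys 0x2EEA3  [2 reads]

Access #0 fault: NONE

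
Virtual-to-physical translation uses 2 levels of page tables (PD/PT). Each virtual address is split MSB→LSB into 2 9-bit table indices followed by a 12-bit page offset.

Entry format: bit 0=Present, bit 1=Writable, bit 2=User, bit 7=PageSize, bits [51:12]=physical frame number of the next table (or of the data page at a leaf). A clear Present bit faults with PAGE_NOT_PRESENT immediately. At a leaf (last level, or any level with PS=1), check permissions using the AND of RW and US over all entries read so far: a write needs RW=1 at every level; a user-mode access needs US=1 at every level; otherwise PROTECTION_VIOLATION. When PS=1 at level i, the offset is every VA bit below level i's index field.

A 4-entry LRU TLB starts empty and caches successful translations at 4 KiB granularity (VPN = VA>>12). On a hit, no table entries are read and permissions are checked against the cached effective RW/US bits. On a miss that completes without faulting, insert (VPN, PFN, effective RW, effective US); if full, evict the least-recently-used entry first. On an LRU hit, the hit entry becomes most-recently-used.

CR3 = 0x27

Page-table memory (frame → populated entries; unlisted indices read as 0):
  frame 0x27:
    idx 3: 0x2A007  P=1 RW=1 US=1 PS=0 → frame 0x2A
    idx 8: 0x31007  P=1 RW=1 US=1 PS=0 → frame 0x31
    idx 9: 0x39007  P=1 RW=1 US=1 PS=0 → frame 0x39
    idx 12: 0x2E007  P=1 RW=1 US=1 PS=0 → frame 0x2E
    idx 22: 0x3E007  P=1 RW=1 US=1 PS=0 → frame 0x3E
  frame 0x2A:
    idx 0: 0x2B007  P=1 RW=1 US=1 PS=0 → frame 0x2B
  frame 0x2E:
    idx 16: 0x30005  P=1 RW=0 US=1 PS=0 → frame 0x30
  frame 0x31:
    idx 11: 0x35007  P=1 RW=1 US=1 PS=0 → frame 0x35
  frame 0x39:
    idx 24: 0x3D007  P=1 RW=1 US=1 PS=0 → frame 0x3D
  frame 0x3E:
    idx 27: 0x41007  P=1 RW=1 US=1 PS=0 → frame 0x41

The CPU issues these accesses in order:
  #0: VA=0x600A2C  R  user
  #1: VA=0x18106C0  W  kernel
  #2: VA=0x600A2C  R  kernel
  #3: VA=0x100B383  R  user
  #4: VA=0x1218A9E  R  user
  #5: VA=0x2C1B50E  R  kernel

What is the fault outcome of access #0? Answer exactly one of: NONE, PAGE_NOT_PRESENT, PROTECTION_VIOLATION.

Walk each access:
#0 VA=0x600A2C (r,user):
  L0: frame=0x27 idx=3 entry=0x2A007 [P=1 RW=1 US=1 PS=0]
  L1: frame=0x2A idx=0 entry=0x2B007 [P=1 RW=1 US=1 PS=0]
  ✓ 0x2BA2C  — 2 lookups
#1 VA=0x18106C0 (w,kernel):
  L0: frame=0x27 idx=12 entry=0x2E007 [P=1 RW=1 US=1 PS=0]
  L1: frame=0x2E idx=16 entry=0x30005 [P=1 RW=0 US=1 PS=0]
  ✗ PROTECTION_VIOLATION  [2 reads]
#2 VA=0x600A2C (r,kernel):
  TLB hit vpn=0x600 → PA=0x2BA2C
#3 VA=0x100B383 (r,user):
  L0: frame=0x27 idx=8 entry=0x31007 [P=1 RW=1 US=1 PS=0]
  L1: frame=0x31 idx=11 entry=0x35007 [P=1 RW=1 US=1 PS=0]
  ✓ 0x35383  — 2 lookups
#4 VA=0x1218A9E (r,user):
  L0: frame=0x27 idx=9 entry=0x39007 [P=1 RW=1 US=1 PS=0]
  L1: frame=0x39 idx=24 entry=0x3D007 [P=1 RW=1 US=1 PS=0]
  ✓ 0x3DA9E  — 2 lookups
#5 VA=0x2C1B50E (r,kernel):
  L0: frame=0x27 idx=22 entry=0x3E007 [P=1 RW=1 US=1 PS=0]
  L1: frame=0x3E idx=27 entry=0x41007 [P=1 RW=1 US=1 PS=0]
  ✓ 0x4150E  — 2 lookups

Access #0 fault: NONE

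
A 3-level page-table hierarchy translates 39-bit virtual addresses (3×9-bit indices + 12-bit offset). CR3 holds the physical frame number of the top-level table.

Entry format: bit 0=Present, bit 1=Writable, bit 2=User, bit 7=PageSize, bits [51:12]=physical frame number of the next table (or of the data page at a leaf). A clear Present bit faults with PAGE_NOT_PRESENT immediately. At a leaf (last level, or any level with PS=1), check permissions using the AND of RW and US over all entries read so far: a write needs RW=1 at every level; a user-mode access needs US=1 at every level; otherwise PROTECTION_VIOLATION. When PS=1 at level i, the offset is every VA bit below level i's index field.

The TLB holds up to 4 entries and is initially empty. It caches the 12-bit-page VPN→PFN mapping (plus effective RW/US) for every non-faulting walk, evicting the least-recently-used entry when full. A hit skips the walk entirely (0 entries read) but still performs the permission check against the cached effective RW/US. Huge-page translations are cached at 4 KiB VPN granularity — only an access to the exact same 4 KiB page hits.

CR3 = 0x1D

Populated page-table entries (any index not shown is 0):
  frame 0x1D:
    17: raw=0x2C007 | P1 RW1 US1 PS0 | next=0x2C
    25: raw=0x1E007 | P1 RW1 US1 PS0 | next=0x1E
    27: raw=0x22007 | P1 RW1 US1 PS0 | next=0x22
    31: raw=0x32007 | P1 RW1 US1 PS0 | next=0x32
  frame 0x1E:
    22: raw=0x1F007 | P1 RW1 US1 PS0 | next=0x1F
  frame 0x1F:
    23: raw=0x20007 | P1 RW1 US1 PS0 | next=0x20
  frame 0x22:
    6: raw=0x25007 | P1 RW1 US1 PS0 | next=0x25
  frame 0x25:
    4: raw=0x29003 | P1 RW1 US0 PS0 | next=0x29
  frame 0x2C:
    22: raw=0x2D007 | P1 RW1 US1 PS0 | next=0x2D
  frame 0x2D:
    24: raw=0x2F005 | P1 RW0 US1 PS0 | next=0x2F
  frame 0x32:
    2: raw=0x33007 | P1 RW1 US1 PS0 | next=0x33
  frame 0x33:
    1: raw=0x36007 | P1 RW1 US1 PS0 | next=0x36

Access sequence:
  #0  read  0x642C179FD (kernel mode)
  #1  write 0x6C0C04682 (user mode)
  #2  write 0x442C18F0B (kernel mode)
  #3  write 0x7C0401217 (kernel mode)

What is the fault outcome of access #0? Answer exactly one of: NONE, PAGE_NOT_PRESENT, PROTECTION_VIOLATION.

Walk each access:
#0 VA=0x642C179FD (r,kernel):
  L0: frame=0x1D idx=25 entry=0x1E007 [P=1 RW=1 US=1 PS=0]
  L1: frame=0x1E idx=22 entry=0x1F007 [P=1 RW=1 US=1 PS=0]
  L2: frame=0x1F idx=23 entry=0x20007 [P=1 RW=1 US=1 PS=0]
  → PA=0x209FD  (3 entries read)
#1 VA=0x6C0C04682 (w,user):
  L0: frame=0x1D idx=27 entry=0x22007 [P=1 RW=1 US=1 PS=0]
  L1: frame=0x22 idx=6 entry=0x25007 [P=1 RW=1 US=1 PS=0]
  L2: frame=0x25 idx=4 entry=0x29003 [P=1 RW=1 US=0 PS=0]
  ✗ PROTECTION_VIOLATION  [3 reads]
#2 VA=0x442C18F0B (w,kernel):
  L0: frame=0x1D idx=17 entry=0x2C007 [P=1 RW=1 US=1 PS=0]
  L1: frame=0x2C idx=22 entry=0x2D007 [P=1 RW=1 US=1 PS=0]
  L2: frame=0x2D idx=24 entry=0x2F005 [P=1 RW=0 US=1 PS=0]
  ✗ PROTECTION_VIOLATION  [3 reads]
#3 VA=0x7C0401217 (w,kernel):
  L0: frame=0x1D idx=31 entry=0x32007 [P=1 RW=1 US=1 PS=0]
  L1: frame=0x32 idx=2 entry=0x33007 [P=1 RW=1 US=1 PS=0]
  L2: frame=0x33 idx=1 entry=0x36007 [P=1 RW=1 US=1 PS=0]
  → PA=0x36217  (3 entries read)

Access #0 fault: NONE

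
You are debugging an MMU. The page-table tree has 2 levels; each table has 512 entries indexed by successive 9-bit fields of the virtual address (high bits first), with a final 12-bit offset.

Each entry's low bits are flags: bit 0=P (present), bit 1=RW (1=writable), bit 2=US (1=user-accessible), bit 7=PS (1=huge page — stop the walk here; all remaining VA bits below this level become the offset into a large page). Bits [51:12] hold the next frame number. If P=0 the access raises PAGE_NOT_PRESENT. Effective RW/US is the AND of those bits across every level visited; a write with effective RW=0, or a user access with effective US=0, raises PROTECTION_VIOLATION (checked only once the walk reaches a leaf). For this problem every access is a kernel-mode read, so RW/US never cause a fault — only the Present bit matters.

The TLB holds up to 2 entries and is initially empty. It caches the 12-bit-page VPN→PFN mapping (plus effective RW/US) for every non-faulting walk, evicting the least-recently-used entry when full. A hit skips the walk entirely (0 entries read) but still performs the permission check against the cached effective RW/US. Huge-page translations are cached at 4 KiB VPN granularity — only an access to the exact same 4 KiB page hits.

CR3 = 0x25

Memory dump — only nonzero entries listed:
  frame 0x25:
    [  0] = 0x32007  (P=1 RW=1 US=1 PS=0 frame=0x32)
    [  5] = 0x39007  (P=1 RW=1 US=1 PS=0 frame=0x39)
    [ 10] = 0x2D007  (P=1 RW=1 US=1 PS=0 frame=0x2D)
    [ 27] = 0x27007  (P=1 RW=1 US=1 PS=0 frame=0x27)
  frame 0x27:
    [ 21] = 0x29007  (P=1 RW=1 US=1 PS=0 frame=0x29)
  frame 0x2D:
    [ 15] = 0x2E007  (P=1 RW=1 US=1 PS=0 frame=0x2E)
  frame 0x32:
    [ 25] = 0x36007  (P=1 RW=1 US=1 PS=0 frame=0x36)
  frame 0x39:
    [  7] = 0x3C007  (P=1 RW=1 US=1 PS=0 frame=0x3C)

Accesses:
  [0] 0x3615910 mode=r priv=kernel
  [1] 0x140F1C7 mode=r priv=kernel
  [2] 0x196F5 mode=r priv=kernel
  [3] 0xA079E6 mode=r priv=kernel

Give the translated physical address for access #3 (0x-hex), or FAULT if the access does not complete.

Trace:
#0 VA=0x3615910 (r,kernel):
  L0: frame=0x25 idx=27 entry=0x27007 [P=1 RW=1 US=1 PS=0]
  L1: frame=0x27 idx=21 entry=0x29007 [P=1 RW=1 US=1 PS=0]
  ⇒ phys 0x29910  [2 reads]
#1 VA=0x140F1C7 (r,kernel):
  L0: frame=0x25 idx=10 entry=0x2D007 [P=1 RW=1 US=1 PS=0]
  L1: frame=0x2D idx=15 entry=0x2E007 [P=1 RW=1 US=1 PS=0]
  ⇒ phys 0x2E1C7  [2 reads]
#2 VA=0x196F5 (r,kernel):
  L0: frame=0x25 idx=0 entry=0x32007 [P=1 RW=1 US=1 PS=0]
  L1: frame=0x32 idx=25 entry=0x36007 [P=1 RW=1 US=1 PS=0]
  ⇒ phys 0x366F5  [2 reads]
#3 VA=0xA079E6 (r,kernel):
  L0: frame=0x25 idx=5 entry=0x39007 [P=1 RW=1 US=1 PS=0]
  L1: frame=0x39 idx=7 entry=0x3C007 [P=1 RW=1 US=1 PS=0]
  ⇒ phys 0x3C9E6  [2 reads]

Access #3 PA: 0x3C9E6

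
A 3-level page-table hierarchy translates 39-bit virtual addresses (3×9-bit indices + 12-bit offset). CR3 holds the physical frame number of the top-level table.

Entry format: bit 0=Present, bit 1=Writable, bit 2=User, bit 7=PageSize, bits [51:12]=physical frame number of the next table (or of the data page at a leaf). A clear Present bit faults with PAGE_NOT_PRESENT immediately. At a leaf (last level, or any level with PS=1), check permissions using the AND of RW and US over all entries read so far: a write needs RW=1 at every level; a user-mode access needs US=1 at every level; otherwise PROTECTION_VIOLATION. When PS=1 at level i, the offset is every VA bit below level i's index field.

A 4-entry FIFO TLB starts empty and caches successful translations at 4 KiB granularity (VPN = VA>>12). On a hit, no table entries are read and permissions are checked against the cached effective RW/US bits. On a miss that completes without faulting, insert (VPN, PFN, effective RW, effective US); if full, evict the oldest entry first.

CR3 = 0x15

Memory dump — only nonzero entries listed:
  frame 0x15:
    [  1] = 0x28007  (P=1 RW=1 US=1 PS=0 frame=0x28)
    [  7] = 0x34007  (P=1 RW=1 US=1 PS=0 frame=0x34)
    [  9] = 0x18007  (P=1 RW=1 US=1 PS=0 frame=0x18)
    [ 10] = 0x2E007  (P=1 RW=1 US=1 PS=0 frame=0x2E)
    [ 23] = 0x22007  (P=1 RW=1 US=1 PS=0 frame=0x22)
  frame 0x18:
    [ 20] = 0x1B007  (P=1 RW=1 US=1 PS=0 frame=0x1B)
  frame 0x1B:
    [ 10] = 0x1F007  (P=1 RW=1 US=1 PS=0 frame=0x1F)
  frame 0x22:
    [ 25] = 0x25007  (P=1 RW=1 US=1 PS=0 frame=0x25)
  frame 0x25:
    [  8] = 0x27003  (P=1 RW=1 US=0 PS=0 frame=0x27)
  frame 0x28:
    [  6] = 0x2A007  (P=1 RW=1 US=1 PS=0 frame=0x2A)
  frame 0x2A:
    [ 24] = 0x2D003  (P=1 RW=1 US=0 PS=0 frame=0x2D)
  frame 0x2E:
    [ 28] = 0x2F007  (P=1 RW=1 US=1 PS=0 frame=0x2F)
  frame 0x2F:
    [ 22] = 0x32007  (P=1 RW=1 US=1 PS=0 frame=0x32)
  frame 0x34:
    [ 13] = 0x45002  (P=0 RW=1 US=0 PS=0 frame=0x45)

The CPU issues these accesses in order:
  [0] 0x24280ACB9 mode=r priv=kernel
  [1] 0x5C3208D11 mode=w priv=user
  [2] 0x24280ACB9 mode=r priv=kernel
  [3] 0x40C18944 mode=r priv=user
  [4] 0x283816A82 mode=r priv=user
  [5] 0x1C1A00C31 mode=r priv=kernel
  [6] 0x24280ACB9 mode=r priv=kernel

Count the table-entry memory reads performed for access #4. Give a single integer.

Per-access translation:
#0 VA=0x24280ACB9 (r,kernel):
  [0] read 0x15 idx=9: raw=0x18007 flags P=1 W=1 U=1 S=0
  [1] read 0x18 idx=20: raw=0x1B007 flags P=1 W=1 U=1 S=0
  [2] read 0x1B idx=10: raw=0x1F007 flags P=1 W=1 U=1 S=0
  ⇒ phys 0x1FCB9  [3 reads]
#1 VA=0x5C3208D11 (w,user):
  [0] read 0x15 idx=23: raw=0x22007 flags P=1 W=1 U=1 S=0
  [1] read 0x22 idx=25: raw=0x25007 flags P=1 W=1 U=1 S=0
  [2] read 0x25 idx=8: raw=0x27003 flags P=1 W=1 U=0 S=0
  ✗ PROTECTION_VIOLATION  [3 reads]
#2 VA=0x24280ACB9 (r,kernel):
  TLB hit vpn=0x24280A → PA=0x1FCB9
#3 VA=0x40C18944 (r,user):
  [0] read 0x15 idx=1: raw=0x28007 flags P=1 W=1 U=1 S=0
  [1] read 0x28 idx=6: raw=0x2A007 flags P=1 W=1 U=1 S=0
  [2] read 0x2A idx=24: raw=0x2D003 flags P=1 W=1 U=0 S=0
  ✗ PROTECTION_VIOLATION  [3 reads]
#4 VA=0x283816A82 (r,user):
  [0] read 0x15 idx=10: raw=0x2E007 flags P=1 W=1 U=1 S=0
  [1] read 0x2E idx=28: raw=0x2F007 flags P=1 W=1 U=1 S=0
  [2] read 0x2F idx=22: raw=0x32007 flags P=1 W=1 U=1 S=0
  ⇒ phys 0x32A82  [3 reads]
#5 VA=0x1C1A00C31 (r,kernel):
  [0] read 0x15 idx=7: raw=0x34007 flags P=1 W=1 U=1 S=0
  [1] read 0x34 idx=13: raw=0x45002 flags P=0 W=1 U=0 S=0
  ✗ PAGE_NOT_PRESENT  [2 reads]
#6 VA=0x24280ACB9 (r,kernel):
  TLB hit vpn=0x24280A → PA=0x1FCB9

Entries read for #4: 3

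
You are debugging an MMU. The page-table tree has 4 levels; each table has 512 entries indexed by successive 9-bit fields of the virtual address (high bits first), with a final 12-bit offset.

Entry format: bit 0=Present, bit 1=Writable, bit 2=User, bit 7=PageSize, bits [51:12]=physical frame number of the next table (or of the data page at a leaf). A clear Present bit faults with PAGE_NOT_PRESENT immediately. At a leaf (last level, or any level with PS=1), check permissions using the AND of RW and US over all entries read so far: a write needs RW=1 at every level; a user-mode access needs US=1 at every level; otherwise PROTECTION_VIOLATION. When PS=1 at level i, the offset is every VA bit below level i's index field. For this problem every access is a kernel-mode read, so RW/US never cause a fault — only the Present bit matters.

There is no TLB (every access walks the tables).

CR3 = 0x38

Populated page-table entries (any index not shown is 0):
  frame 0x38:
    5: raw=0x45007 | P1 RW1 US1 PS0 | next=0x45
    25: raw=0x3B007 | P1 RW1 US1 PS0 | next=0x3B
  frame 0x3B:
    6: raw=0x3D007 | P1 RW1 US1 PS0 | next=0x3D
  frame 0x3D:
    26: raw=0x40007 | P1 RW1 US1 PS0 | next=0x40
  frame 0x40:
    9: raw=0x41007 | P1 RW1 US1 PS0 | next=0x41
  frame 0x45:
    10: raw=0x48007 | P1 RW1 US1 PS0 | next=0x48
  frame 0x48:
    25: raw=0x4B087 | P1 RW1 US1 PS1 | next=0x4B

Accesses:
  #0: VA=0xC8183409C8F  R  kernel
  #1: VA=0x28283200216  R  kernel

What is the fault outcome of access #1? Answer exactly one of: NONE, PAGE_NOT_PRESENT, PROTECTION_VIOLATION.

Walk each access:
#0 VA=0xC8183409C8F (r,kernel):
  lvl0: tbl 0x38, slot 25 ⇒ 0x3B007 (P1/RW1/US1/PS0)
  lvl1: tbl 0x3B, slot 6 ⇒ 0x3D007 (P1/RW1/US1/PS0)
  lvl2: tbl 0x3D, slot 26 ⇒ 0x40007 (P1/RW1/US1/PS0)
  lvl3: tbl 0x40, slot 9 ⇒ 0x41007 (P1/RW1/US1/PS0)
  ⇒ phys 0x41C8F  [4 reads]
#1 VA=0x28283200216 (r,kernel):
  lvl0: tbl 0x38, slot 5 ⇒ 0x45007 (P1/RW1/US1/PS0)
  lvl1: tbl 0x45, slot 10 ⇒ 0x48007 (P1/RW1/US1/PS0)
  lvl2: tbl 0x48, slot 25 ⇒ 0x4B087 (P1/RW1/US1/PS1)
  ⇒ phys 0x4B216 (huge @L2)  [3 reads]

Access #1 fault: NONE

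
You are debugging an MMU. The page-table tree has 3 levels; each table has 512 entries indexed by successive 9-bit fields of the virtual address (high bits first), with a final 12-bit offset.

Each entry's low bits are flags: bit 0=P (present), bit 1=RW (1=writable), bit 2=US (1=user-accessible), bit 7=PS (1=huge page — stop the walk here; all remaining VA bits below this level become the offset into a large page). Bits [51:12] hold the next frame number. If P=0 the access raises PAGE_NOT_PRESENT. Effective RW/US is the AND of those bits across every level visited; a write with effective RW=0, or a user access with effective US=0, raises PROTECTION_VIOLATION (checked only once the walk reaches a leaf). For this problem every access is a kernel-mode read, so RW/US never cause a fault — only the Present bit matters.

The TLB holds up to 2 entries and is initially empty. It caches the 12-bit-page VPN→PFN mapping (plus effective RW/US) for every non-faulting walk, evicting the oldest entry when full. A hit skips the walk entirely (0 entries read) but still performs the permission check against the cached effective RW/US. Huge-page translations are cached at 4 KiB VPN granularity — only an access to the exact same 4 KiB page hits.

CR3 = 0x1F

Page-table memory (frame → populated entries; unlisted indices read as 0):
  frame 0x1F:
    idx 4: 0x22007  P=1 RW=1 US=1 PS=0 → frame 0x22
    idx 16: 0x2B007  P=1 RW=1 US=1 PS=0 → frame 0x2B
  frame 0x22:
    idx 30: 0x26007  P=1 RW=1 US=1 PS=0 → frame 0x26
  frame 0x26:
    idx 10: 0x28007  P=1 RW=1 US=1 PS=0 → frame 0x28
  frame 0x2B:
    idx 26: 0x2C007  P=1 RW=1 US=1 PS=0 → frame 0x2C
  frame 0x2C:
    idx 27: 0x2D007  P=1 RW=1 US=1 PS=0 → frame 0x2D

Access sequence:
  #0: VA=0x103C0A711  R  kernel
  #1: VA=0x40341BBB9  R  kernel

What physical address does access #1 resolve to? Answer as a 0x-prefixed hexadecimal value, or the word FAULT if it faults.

Per-access translation:
#0 VA=0x103C0A711 (r,kernel):
  L0: frame=0x1F idx=4 entry=0x22007 [P=1 RW=1 US=1 PS=0]
  L1: frame=0x22 idx=30 entry=0x26007 [P=1 RW=1 US=1 PS=0]
  L2: frame=0x26 idx=10 entry=0x28007 [P=1 RW=1 US=1 PS=0]
  ⇒ phys 0x28711  [3 reads]
#1 VA=0x40341BBB9 (r,kernel):
  L0: frame=0x1F idx=16 entry=0x2B007 [P=1 RW=1 US=1 PS=0]
  L1: frame=0x2B idx=26 entry=0x2C007 [P=1 RW=1 US=1 PS=0]
  L2: frame=0x2C idx=27 entry=0x2D007 [P=1 RW=1 US=1 PS=0]
  ⇒ phys 0x2DBB9  [3 reads]

Access #1 PA: 0x2DBB9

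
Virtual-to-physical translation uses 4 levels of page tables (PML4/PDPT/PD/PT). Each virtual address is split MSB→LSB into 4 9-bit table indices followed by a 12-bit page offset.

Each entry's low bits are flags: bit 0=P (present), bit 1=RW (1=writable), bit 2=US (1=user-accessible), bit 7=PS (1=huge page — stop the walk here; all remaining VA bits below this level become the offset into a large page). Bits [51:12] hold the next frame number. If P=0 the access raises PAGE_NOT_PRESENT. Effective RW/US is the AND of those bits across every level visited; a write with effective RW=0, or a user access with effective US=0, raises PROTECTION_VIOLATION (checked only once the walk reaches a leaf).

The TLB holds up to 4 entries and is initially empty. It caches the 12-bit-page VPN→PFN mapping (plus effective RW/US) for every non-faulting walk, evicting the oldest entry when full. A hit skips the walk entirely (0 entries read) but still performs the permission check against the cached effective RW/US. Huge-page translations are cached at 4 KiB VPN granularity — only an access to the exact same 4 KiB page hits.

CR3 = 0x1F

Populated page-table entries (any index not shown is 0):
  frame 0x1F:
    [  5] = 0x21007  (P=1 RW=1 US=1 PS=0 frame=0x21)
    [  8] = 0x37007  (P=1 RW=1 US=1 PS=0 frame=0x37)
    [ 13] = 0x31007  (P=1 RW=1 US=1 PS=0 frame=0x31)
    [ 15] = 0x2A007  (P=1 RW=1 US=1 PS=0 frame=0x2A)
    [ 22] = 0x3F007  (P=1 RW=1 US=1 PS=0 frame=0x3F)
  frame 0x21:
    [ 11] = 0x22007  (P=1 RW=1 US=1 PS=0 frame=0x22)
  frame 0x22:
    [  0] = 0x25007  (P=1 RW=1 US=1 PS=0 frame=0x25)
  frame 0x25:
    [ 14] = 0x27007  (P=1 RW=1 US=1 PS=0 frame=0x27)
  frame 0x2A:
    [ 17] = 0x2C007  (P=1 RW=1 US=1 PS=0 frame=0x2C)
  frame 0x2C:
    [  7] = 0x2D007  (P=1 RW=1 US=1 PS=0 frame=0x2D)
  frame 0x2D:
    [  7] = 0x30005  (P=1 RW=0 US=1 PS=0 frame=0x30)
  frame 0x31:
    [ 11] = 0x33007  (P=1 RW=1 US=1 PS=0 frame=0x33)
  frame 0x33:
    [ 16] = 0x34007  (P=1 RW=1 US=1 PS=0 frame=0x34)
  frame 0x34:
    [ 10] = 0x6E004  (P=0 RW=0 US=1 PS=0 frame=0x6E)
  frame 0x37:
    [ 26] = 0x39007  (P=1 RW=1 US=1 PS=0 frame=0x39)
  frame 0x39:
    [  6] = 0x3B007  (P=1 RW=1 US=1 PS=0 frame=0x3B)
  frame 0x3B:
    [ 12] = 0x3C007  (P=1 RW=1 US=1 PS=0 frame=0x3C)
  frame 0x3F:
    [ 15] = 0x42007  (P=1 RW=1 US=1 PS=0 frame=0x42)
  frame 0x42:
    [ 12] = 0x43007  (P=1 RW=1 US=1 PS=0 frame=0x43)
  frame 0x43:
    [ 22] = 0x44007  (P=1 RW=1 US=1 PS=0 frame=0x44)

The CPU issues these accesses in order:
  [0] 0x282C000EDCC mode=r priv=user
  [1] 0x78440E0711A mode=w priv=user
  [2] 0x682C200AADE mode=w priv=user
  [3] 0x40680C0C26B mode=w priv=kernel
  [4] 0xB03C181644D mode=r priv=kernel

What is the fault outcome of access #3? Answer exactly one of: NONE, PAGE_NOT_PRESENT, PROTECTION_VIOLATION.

Walk each access:
#0 VA=0x282C000EDCC (r,user):
  L0 @0x1F[5] → 0x21007  P=1,RW=1,US=1,PS=0
  L1 @0x21[11] → 0x22007  P=1,RW=1,US=1,PS=0
  L2 @0x22[0] → 0x25007  P=1,RW=1,US=1,PS=0
  L3 @0x25[14] → 0x27007  P=1,RW=1,US=1,PS=0
  → PA=0x27DCC  (4 entries read)
#1 VA=0x78440E0711A (w,user):
  L0 @0x1F[15] → 0x2A007  P=1,RW=1,US=1,PS=0
  L1 @0x2A[17] → 0x2C007  P=1,RW=1,US=1,PS=0
  L2 @0x2C[7] → 0x2D007  P=1,RW=1,US=1,PS=0
  L3 @0x2D[7] → 0x30005  P=1,RW=0,US=1,PS=0
  ⇒ fault: PROTECTION_VIOLATION  — 4 lookups
#2 VA=0x682C200AADE (w,user):
  L0 @0x1F[13] → 0x31007  P=1,RW=1,US=1,PS=0
  L1 @0x31[11] → 0x33007  P=1,RW=1,US=1,PS=0
  L2 @0x33[16] → 0x34007  P=1,RW=1,US=1,PS=0
  L3 @0x34[10] → 0x6E004  P=0,RW=0,US=1,PS=0
  ⇒ fault: PAGE_NOT_PRESENT  — 4 lookups
#3 VA=0x40680C0C26B (w,kernel):
  L0 @0x1F[8] → 0x37007  P=1,RW=1,US=1,PS=0
  L1 @0x37[26] → 0x39007  P=1,RW=1,US=1,PS=0
  L2 @0x39[6] → 0x3B007  P=1,RW=1,US=1,PS=0
  L3 @0x3B[12] → 0x3C007  P=1,RW=1,US=1,PS=0
  → PA=0x3C26B  (4 entries read)
#4 VA=0xB03C181644D (r,kernel):
  L0 @0x1F[22] → 0x3F007  P=1,RW=1,US=1,PS=0
  L1 @0x3F[15] → 0x42007  P=1,RW=1,US=1,PS=0
  L2 @0x42[12] → 0x43007  P=1,RW=1,US=1,PS=0
  L3 @0x43[22] → 0x44007  P=1,RW=1,US=1,PS=0
  → PA=0x4444D  (4 entries read)

Access #3 fault: NONE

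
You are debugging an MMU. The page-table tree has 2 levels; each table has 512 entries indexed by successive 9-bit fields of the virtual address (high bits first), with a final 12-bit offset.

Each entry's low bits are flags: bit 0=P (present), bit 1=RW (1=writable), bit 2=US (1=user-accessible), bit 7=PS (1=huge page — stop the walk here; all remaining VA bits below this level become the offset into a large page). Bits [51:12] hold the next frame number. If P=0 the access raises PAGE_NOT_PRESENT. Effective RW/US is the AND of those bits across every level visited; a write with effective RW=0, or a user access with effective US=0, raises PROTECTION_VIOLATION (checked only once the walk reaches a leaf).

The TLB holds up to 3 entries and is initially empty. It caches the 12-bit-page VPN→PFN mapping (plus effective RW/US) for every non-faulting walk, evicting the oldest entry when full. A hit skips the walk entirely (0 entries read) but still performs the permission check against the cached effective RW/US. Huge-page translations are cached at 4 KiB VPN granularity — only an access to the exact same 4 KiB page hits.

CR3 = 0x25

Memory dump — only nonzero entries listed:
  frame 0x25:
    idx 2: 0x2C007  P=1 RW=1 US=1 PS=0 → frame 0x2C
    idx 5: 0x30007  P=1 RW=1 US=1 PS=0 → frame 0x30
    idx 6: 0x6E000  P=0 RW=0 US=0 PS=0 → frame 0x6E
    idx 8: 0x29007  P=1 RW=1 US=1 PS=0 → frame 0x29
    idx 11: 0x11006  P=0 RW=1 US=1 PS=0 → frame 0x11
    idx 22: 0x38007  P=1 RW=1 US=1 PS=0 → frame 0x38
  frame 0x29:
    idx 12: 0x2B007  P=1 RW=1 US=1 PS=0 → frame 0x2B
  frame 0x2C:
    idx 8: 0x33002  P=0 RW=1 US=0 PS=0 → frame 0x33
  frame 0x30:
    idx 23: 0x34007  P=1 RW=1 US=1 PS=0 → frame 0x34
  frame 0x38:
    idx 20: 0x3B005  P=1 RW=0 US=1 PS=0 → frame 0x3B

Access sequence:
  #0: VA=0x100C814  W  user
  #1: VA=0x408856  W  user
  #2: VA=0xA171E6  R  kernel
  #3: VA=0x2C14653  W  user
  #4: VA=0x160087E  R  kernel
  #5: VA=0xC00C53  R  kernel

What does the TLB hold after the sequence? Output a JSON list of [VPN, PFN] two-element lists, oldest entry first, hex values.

Trace:
#0 VA=0x100C814 (w,user):
  [0] read 0x25 idx=8: raw=0x29007 flags P=1 W=1 U=1 S=0
  [1] read 0x29 idx=12: raw=0x2B007 flags P=1 W=1 U=1 S=0
  → PA=0x2B814  (2 entries read)
#1 VA=0x408856 (w,user):
  [0] read 0x25 idx=2: raw=0x2C007 flags P=1 W=1 U=1 S=0
  [1] read 0x2C idx=8: raw=0x33002 flags P=0 W=1 U=0 S=0
  → PAGE_NOT_PRESENT  (2 entries read)
#2 VA=0xA171E6 (r,kernel):
  [0] read 0x25 idx=5: raw=0x30007 flags P=1 W=1 U=1 S=0
  [1] read 0x30 idx=23: raw=0x34007 flags P=1 W=1 U=1 S=0
  → PA=0x341E6  (2 entries read)
#3 VA=0x2C14653 (w,user):
  [0] read 0x25 idx=22: raw=0x38007 flags P=1 W=1 U=1 S=0
  [1] read 0x38 idx=20: raw=0x3B005 flags P=1 W=0 U=1 S=0
  → PROTECTION_VIOLATION  (2 entries read)
#4 VA=0x160087E (r,kernel):
  [0] read 0x25 idx=11: raw=0x11006 flags P=0 W=1 U=1 S=0
  → PAGE_NOT_PRESENT  (1 entries read)
#5 VA=0xC00C53 (r,kernel):
  [0] read 0x25 idx=6: raw=0x6E000 flags P=0 W=0 U=0 S=0
  → PAGE_NOT_PRESENT  (1 entries read)

TLB: [["0x100C", "0x2B"], ["0xA17", "0x34"]]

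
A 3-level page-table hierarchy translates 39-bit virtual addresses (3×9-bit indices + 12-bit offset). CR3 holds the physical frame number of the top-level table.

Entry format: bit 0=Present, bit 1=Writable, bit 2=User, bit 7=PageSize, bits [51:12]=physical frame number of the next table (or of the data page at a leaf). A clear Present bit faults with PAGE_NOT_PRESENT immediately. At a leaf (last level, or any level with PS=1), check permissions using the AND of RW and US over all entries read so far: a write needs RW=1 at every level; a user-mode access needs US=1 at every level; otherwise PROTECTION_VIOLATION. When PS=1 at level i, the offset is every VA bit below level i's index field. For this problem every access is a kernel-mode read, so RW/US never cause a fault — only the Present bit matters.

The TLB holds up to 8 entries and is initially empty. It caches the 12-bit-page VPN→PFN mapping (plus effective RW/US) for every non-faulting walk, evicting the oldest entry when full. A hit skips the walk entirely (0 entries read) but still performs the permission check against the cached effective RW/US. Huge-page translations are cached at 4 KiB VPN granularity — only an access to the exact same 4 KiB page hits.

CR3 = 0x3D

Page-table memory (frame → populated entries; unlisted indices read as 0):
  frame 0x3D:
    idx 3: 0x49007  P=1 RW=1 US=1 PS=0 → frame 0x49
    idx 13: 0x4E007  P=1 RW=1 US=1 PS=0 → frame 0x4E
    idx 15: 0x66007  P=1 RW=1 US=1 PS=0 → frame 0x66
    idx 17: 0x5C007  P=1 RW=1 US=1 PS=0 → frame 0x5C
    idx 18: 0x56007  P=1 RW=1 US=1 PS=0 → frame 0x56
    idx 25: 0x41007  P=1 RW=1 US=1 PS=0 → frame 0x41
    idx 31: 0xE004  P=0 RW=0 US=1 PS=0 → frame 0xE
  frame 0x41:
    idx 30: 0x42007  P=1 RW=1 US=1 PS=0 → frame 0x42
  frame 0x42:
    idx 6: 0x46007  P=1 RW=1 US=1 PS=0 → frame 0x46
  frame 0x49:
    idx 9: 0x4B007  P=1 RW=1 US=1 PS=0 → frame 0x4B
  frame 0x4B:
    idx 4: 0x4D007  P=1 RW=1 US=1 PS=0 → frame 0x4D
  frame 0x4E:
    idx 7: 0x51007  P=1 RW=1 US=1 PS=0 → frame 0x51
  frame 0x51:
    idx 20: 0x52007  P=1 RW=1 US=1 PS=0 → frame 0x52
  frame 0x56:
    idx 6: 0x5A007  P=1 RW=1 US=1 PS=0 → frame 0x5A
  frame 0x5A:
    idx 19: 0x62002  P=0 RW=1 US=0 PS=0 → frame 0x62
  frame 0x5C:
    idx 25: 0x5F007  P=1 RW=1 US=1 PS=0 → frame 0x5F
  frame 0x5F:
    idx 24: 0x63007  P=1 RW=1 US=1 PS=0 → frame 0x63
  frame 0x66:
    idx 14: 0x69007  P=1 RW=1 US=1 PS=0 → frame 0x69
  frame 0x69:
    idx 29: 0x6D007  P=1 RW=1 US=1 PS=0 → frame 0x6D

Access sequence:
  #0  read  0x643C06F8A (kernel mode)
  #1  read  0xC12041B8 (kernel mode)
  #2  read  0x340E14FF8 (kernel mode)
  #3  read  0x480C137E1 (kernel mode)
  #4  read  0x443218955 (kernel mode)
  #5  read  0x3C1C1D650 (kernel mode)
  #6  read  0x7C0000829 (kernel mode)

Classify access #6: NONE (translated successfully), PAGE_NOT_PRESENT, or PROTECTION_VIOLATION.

Walk each access:
#0 VA=0x643C06F8A (r,kernel):
  L0: frame=0x3D idx=25 entry=0x41007 [P=1 RW=1 US=1 PS=0]
  L1: frame=0x41 idx=30 entry=0x42007 [P=1 RW=1 US=1 PS=0]
  L2: frame=0x42 idx=6 entry=0x46007 [P=1 RW=1 US=1 PS=0]
  → PA=0x46F8A  (3 entries read)
#1 VA=0xC12041B8 (r,kernel):
  L0: frame=0x3D idx=3 entry=0x49007 [P=1 RW=1 US=1 PS=0]
  L1: frame=0x49 idx=9 entry=0x4B007 [P=1 RW=1 US=1 PS=0]
  L2: frame=0x4B idx=4 entry=0x4D007 [P=1 RW=1 US=1 PS=0]
  → PA=0x4D1B8  (3 entries read)
#2 VA=0x340E14FF8 (r,kernel):
  L0: frame=0x3D idx=13 entry=0x4E007 [P=1 RW=1 US=1 PS=0]
  L1: frame=0x4E idx=7 entry=0x51007 [P=1 RW=1 US=1 PS=0]
  L2: frame=0x51 idx=20 entry=0x52007 [P=1 RW=1 US=1 PS=0]
  → PA=0x52FF8  (3 entries read)
#3 VA=0x480C137E1 (r,kernel):
  L0: frame=0x3D idx=18 entry=0x56007 [P=1 RW=1 US=1 PS=0]
  L1: frame=0x56 idx=6 entry=0x5A007 [P=1 RW=1 US=1 PS=0]
  L2: frame=0x5A idx=19 entry=0x62002 [P=0 RW=1 US=0 PS=0]
  → PAGE_NOT_PRESENT  (3 entries read)
#4 VA=0x443218955 (r,kernel):
  L0: frame=0x3D idx=17 entry=0x5C007 [P=1 RW=1 US=1 PS=0]
  L1: frame=0x5C idx=25 entry=0x5F007 [P=1 RW=1 US=1 PS=0]
  L2: frame=0x5F idx=24 entry=0x63007 [P=1 RW=1 US=1 PS=0]
  → PA=0x63955  (3 entries read)
#5 VA=0x3C1C1D650 (r,kernel):
  L0: frame=0x3D idx=15 entry=0x66007 [P=1 RW=1 US=1 PS=0]
  L1: frame=0x66 idx=14 entry=0x69007 [P=1 RW=1 US=1 PS=0]
  L2: frame=0x69 idx=29 entry=0x6D007 [P=1 RW=1 US=1 PS=0]
  → PA=0x6D650  (3 entries read)
#6 VA=0x7C0000829 (r,kernel):
  L0: frame=0x3D idx=31 entry=0xE004 [P=0 RW=0 US=1 PS=0]
  → PAGE_NOT_PRESENT  (1 entries read)

Access #6 fault: PAGE_NOT_PRESENT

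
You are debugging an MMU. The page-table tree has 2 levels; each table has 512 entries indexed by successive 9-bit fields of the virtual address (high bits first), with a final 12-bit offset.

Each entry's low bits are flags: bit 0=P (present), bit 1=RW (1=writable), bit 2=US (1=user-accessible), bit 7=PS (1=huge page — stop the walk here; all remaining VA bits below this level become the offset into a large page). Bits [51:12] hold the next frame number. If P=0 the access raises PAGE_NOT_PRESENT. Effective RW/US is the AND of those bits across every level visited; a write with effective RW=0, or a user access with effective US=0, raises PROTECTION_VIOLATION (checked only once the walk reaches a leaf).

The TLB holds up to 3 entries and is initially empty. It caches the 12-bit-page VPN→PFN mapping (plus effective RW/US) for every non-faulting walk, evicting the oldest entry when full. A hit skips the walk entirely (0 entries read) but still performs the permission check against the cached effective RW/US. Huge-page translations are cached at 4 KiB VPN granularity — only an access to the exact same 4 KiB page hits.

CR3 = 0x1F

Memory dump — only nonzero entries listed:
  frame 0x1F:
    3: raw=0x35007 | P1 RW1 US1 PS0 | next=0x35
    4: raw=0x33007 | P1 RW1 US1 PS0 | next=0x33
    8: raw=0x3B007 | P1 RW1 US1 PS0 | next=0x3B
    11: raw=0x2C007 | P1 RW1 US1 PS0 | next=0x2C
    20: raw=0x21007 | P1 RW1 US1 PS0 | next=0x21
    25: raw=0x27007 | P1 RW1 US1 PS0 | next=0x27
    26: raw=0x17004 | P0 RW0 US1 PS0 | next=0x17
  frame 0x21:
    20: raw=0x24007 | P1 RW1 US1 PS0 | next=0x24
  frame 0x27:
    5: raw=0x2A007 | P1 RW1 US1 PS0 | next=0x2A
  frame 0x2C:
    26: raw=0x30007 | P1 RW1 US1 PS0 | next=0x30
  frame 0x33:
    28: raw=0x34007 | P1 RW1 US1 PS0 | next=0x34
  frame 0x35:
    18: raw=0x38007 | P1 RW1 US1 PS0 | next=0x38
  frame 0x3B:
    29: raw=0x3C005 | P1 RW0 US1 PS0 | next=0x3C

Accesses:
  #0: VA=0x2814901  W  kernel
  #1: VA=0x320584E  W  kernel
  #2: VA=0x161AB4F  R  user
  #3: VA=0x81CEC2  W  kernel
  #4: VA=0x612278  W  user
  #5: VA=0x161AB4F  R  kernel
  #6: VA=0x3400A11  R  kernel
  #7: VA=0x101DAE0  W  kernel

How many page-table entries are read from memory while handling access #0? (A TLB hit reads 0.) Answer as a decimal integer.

Per-access translation:
#0 VA=0x2814901 (w,kernel):
  lvl0: tbl 0x1F, slot 20 ⇒ 0x21007 (P1/RW1/US1/PS0)
  lvl1: tbl 0x21, slot 20 ⇒ 0x24007 (P1/RW1/US1/PS0)
  ✓ 0x24901  — 2 lookups
#1 VA=0x320584E (w,kernel):
  lvl0: tbl 0x1F, slot 25 ⇒ 0x27007 (P1/RW1/US1/PS0)
  lvl1: tbl 0x27, slot 5 ⇒ 0x2A007 (P1/RW1/US1/PS0)
  ✓ 0x2A84E  — 2 lookups
#2 VA=0x161AB4F (r,user):
  lvl0: tbl 0x1F, slot 11 ⇒ 0x2C007 (P1/RW1/US1/PS0)
  lvl1: tbl 0x2C, slot 26 ⇒ 0x30007 (P1/RW1/US1/PS0)
  ✓ 0x30B4F  — 2 lookups
#3 VA=0x81CEC2 (w,kernel):
  lvl0: tbl 0x1F, slot 4 ⇒ 0x33007 (P1/RW1/US1/PS0)
  lvl1: tbl 0x33, slot 28 ⇒ 0x34007 (P1/RW1/US1/PS0)
  ✓ 0x34EC2  — 2 lookups
#4 VA=0x612278 (w,user):
  lvl0: tbl 0x1F, slot 3 ⇒ 0x35007 (P1/RW1/US1/PS0)
  lvl1: tbl 0x35, slot 18 ⇒ 0x38007 (P1/RW1/US1/PS0)
  ✓ 0x38278  — 2 lookups
#5 VA=0x161AB4F (r,kernel):
  TLB hit vpn=0x161A → PA=0x30B4F
#6 VA=0x3400A11 (r,kernel):
  lvl0: tbl 0x1F, slot 26 ⇒ 0x17004 (P0/RW0/US1/PS0)
  ✗ PAGE_NOT_PRESENT  [1 reads]
#7 VA=0x101DAE0 (w,kernel):
  lvl0: tbl 0x1F, slot 8 ⇒ 0x3B007 (P1/RW1/US1/PS0)
  lvl1: tbl 0x3B, slot 29 ⇒ 0x3C005 (P1/RW0/US1/PS0)
  ✗ PROTECTION_VIOLATION  [2 reads]

Entries read for #0: 2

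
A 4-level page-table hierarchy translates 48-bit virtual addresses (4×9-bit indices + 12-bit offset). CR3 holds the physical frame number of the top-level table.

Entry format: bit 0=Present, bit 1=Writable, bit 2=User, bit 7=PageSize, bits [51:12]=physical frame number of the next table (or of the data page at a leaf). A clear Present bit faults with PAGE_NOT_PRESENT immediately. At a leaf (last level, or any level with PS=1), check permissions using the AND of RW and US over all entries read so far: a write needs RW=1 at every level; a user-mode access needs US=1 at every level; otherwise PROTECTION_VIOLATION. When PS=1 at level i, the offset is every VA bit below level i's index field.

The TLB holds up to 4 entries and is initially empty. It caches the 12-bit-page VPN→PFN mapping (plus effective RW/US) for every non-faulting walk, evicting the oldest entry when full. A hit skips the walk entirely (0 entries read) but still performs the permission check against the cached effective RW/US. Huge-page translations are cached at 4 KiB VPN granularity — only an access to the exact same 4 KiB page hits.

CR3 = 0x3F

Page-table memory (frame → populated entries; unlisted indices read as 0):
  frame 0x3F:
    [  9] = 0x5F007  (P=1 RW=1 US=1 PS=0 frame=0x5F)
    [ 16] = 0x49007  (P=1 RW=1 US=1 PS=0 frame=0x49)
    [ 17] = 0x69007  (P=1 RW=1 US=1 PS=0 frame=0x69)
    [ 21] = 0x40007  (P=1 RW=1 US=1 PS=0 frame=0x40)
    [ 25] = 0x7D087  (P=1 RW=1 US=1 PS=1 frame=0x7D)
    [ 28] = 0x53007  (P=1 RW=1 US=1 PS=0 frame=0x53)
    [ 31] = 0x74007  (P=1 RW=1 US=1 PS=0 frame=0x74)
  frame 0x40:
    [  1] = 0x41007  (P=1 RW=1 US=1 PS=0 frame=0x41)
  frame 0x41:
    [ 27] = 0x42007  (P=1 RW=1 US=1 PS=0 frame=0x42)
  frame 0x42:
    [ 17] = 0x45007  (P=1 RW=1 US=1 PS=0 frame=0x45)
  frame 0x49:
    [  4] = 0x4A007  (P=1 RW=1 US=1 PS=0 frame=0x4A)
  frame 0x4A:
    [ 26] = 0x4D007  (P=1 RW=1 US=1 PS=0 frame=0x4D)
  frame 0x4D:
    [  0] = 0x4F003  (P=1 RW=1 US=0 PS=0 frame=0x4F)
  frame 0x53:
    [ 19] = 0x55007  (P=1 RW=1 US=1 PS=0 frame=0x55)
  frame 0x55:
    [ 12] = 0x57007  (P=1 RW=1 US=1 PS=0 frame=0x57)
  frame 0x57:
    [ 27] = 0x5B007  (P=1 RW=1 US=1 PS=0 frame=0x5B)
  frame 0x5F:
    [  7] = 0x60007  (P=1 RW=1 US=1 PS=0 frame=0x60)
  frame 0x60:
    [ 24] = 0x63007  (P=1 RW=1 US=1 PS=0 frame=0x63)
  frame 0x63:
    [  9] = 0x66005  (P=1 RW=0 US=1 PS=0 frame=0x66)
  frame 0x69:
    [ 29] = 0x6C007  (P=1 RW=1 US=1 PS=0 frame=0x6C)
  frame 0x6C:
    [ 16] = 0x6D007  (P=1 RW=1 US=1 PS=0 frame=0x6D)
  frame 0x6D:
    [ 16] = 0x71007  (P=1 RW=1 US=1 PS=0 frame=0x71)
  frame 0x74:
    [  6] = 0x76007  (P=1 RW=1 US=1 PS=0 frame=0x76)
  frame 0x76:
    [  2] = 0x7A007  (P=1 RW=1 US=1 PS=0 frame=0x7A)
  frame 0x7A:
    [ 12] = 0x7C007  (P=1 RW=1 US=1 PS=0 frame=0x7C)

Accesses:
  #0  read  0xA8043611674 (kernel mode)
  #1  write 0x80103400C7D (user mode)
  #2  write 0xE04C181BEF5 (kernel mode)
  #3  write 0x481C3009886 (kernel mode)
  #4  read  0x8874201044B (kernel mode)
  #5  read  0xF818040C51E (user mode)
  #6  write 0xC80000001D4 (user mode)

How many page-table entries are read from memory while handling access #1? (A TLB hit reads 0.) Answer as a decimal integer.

Walk each access:
#0 VA=0xA8043611674 (r,kernel):
  L0 @0x3F[21] → 0x40007  P=1,RW=1,US=1,PS=0
  L1 @0x40[1] → 0x41007  P=1,RW=1,US=1,PS=0
  L2 @0x41[27] → 0x42007  P=1,RW=1,US=1,PS=0
  L3 @0x42[17] → 0x45007  P=1,RW=1,US=1,PS=0
  ⇒ phys 0x45674  [4 reads]
#1 VA=0x80103400C7D (w,user):
  L0 @0x3F[16] → 0x49007  P=1,RW=1,US=1,PS=0
  L1 @0x49[4] → 0x4A007  P=1,RW=1,US=1,PS=0
  L2 @0x4A[26] → 0x4D007  P=1,RW=1,US=1,PS=0
  L3 @0x4D[0] → 0x4F003  P=1,RW=1,US=0,PS=0
  ✗ PROTECTION_VIOLATION  [4 reads]
#2 VA=0xE04C181BEF5 (w,kernel):
  L0 @0x3F[28] → 0x53007  P=1,RW=1,US=1,PS=0
  L1 @0x53[19] → 0x55007  P=1,RW=1,US=1,PS=0
  L2 @0x55[12] → 0x57007  P=1,RW=1,US=1,PS=0
  L3 @0x57[27] → 0x5B007  P=1,RW=1,US=1,PS=0
  ⇒ phys 0x5BEF5  [4 reads]
#3 VA=0x481C3009886 (w,kernel):
  L0 @0x3F[9] → 0x5F007  P=1,RW=1,US=1,PS=0
  L1 @0x5F[7] → 0x60007  P=1,RW=1,US=1,PS=0
  L2 @0x60[24] → 0x63007  P=1,RW=1,US=1,PS=0
  L3 @0x63[9] → 0x66005  P=1,RW=0,US=1,PS=0
  ✗ PROTECTION_VIOLATION  [4 reads]
#4 VA=0x8874201044B (r,kernel):
  L0 @0x3F[17] → 0x69007  P=1,RW=1,US=1,PS=0
  L1 @0x69[29] → 0x6C007  P=1,RW=1,US=1,PS=0
  L2 @0x6C[16] → 0x6D007  P=1,RW=1,US=1,PS=0
  L3 @0x6D[16] → 0x71007  P=1,RW=1,US=1,PS=0
  ⇒ phys 0x7144B  [4 reads]
#5 VA=0xF818040C51E (r,user):
  L0 @0x3F[31] → 0x74007  P=1,RW=1,US=1,PS=0
  L1 @0x74[6] → 0x76007  P=1,RW=1,US=1,PS=0
  L2 @0x76[2] → 0x7A007  P=1,RW=1,US=1,PS=0
  L3 @0x7A[12] → 0x7C007  P=1,RW=1,US=1,PS=0
  ⇒ phys 0x7C51E  [4 reads]
#6 VA=0xC80000001D4 (w,user):
  L0 @0x3F[25] → 0x7D087  P=1,RW=1,US=1,PS=1
  ⇒ phys 0x7D1D4 (huge @L0)  [1 reads]

Entries read for #1: 4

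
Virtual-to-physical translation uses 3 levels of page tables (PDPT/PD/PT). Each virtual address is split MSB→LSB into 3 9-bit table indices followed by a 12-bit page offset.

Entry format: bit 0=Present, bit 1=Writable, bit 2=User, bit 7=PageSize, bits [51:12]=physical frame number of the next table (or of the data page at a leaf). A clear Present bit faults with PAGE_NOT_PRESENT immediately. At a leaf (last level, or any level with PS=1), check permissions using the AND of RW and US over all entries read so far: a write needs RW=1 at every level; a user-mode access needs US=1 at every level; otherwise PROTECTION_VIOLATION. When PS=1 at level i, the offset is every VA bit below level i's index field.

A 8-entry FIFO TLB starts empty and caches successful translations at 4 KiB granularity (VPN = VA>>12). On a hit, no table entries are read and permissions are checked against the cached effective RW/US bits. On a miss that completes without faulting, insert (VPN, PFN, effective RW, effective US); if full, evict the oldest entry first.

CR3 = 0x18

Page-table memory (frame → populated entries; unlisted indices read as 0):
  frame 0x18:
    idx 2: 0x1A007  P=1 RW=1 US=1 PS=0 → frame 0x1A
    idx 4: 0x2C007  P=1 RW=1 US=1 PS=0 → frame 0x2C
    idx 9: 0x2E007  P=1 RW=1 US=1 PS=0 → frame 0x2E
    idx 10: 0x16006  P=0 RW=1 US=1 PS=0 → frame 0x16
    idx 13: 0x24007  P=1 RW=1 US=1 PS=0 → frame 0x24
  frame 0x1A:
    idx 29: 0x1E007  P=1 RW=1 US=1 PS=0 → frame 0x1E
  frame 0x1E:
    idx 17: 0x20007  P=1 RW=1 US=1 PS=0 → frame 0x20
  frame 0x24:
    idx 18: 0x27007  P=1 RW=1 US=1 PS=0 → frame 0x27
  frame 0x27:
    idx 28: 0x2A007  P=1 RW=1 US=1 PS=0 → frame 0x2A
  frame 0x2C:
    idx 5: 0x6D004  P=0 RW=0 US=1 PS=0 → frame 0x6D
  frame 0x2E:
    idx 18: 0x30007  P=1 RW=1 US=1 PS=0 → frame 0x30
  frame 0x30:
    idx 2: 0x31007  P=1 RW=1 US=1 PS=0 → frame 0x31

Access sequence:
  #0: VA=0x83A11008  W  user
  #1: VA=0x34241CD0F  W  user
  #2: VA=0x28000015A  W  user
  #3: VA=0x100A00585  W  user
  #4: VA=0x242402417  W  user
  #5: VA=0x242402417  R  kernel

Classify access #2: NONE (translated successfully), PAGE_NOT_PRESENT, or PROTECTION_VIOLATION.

Trace:
#0 VA=0x83A11008 (w,user):
  [0] read 0x18 idx=2: raw=0x1A007 flags P=1 W=1 U=1 S=0
  [1] read 0x1A idx=29: raw=0x1E007 flags P=1 W=1 U=1 S=0
  [2] read 0x1E idx=17: raw=0x20007 flags P=1 W=1 U=1 S=0
  → PA=0x20008  (3 entries read)
#1 VA=0x34241CD0F (w,user):
  [0] read 0x18 idx=13: raw=0x24007 flags P=1 W=1 U=1 S=0
  [1] read 0x24 idx=18: raw=0x27007 flags P=1 W=1 U=1 S=0
  [2] read 0x27 idx=28: raw=0x2A007 flags P=1 W=1 U=1 S=0
  → PA=0x2AD0F  (3 entries read)
#2 VA=0x28000015A (w,user):
  [0] read 0x18 idx=10: raw=0x16006 flags P=0 W=1 U=1 S=0
  → PAGE_NOT_PRESENT  (1 entries read)
#3 VA=0x100A00585 (w,user):
  [0] read 0x18 idx=4: raw=0x2C007 flags P=1 W=1 U=1 S=0
  [1] read 0x2C idx=5: raw=0x6D004 flags P=0 W=0 U=1 S=0
  → PAGE_NOT_PRESENT  (2 entries read)
#4 VA=0x242402417 (w,user):
  [0] read 0x18 idx=9: raw=0x2E007 flags P=1 W=1 U=1 S=0
  [1] read 0x2E idx=18: raw=0x30007 flags P=1 W=1 U=1 S=0
  [2] read 0x30 idx=2: raw=0x31007 flags P=1 W=1 U=1 S=0
  → PA=0x31417  (3 entries read)
#5 VA=0x242402417 (r,kernel):
  TLB hit vpn=0x242402 → PA=0x31417

Access #2 fault: PAGE_NOT_PRESENT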